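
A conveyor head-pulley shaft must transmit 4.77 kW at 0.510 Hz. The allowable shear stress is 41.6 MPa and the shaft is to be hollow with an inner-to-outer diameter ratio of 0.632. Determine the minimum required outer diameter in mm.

ω = 2π·0.510 = 3.204 rad/s, so T = P/ω = 4.77×10³ / 3.204 = 1489 N·m.
For a hollow shaft with d_i/d_o = 0.632: τ_max = 16T/(π d_o³ (1−k⁴)), so d_o = [16T/(π τ_allow (1−k⁴))]^(1/3) = [16·1489/(π·4.16×10^7·0.8405)]^(1/3) = 0.06008 m.

60.1 mm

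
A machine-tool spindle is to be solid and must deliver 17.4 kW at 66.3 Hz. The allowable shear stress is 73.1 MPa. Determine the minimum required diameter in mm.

ω = 2π·66.3 = 416.6 rad/s, so T = P/ω = 17.4×10³ / 416.6 = 41.77 N·m.
For a solid shaft τ_max = 16T/(πd³), so d = (16T/(π τ_allow))^(1/3) = (16·41.77/(π·7.31×10^7))^(1/3) = 0.01428 m.

14.3 mm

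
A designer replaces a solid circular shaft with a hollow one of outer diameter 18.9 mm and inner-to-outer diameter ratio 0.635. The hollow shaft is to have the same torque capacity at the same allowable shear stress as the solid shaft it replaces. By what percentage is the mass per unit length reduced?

32.8 %

Equal τ_max and T ⇒ the solid shaft needs d_s³ = d_o³(1−k⁴), so d_s = 18.9·(1−0.635⁴)^(1/3) = 17.81 mm.
Area ratio A_h/A_s = d_o²(1−k²)/d_s² = (1−k²)/(1−k⁴)^(2/3) = 0.6717.
Mass saving = 1 − 0.6717 = 32.8 %.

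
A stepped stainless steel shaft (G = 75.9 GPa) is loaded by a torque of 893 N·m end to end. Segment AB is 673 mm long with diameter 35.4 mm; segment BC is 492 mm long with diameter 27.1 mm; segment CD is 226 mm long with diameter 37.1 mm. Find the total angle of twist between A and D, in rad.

J_AB = π(0.0354)⁴/32 = 1.54×10^-7 m⁴; J_BC = π(0.0271)⁴/32 = 5.30×10^-8 m⁴; J_CD = π(0.0371)⁴/32 = 1.86×10^-7 m⁴.
θ = (T/G)·Σ L_i/J_i = (893.0/75.9×10⁹)·(0.673/1.54×10^-7 + 0.492/5.30×10^-8 + 0.226/1.86×10^-7) = 0.1750 rad.

0.175 rad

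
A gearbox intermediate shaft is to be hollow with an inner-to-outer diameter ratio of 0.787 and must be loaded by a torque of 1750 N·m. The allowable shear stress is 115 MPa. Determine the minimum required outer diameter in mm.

50.1 mm

For a hollow shaft with d_i/d_o = 0.787: τ_max = 16T/(π d_o³ (1−k⁴)), so d_o = [16T/(π τ_allow (1−k⁴))]^(1/3) = [16·1750/(π·1.15×10^8·0.6164)]^(1/3) = 0.05010 m.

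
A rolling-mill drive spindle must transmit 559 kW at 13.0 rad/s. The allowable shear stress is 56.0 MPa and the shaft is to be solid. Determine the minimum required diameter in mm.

ω = 13.0 rad/s, so T = P/ω = 559×10³ / 13.00 = 43000 N·m.
For a solid shaft τ_max = 16T/(πd³), so d = (16T/(π τ_allow))^(1/3) = (16·43000/(π·5.60×10^7))^(1/3) = 0.1575 m.

158 mm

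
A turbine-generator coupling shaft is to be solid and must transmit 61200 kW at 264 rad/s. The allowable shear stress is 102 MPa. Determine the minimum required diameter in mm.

226 mm

ω = 264 rad/s, so T = P/ω = 61200×10³ / 264.0 = 231800 N·m.
For a solid shaft τ_max = 16T/(πd³), so d = (16T/(π τ_allow))^(1/3) = (16·231800/(π·1.02×10^8))^(1/3) = 0.2262 m.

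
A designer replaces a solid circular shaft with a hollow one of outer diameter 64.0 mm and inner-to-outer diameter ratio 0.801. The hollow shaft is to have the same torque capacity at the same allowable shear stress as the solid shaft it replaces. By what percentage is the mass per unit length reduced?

49.0 %

Equal τ_max and T ⇒ the solid shaft needs d_s³ = d_o³(1−k⁴), so d_s = 64.0·(1−0.801⁴)^(1/3) = 53.63 mm.
Area ratio A_h/A_s = d_o²(1−k²)/d_s² = (1−k²)/(1−k⁴)^(2/3) = 0.5104.
Mass saving = 1 − 0.5104 = 49.0 %.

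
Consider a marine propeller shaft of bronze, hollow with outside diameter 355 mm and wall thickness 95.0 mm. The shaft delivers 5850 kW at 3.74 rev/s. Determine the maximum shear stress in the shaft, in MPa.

ω = 2π·3.74 = 23.50 rad/s, so T = P/ω = 5850×10³ / 23.50 = 248900 N·m.
J = π(d_o⁴ − d_i⁴)/32 = π(0.355⁴ − 0.165⁴)/32 = 1.486×10^-3 m⁴.
τ_max = T·r/J = 248900 × 0.177 / 1.486×10^-3 = 2.973×10^7 Pa.

29.7 MPa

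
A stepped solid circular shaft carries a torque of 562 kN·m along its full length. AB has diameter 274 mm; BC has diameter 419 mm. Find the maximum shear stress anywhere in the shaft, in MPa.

Under the same torque, τ_max = 16T/(πd³) is largest where d is smallest — segment AB (d = 274 mm).
τ_max = 16·562000/(π·(0.274)³) = 1.391×10^8 Pa.

139 MPa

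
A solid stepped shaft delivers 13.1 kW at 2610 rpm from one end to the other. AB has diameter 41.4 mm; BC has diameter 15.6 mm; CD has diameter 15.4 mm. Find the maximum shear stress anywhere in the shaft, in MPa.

ω = 2π·2610/60 = 273.3 rad/s, so T = P/ω = 13.1×10³ / 273.3 = 47.93 N·m.
Under the same torque, τ_max = 16T/(πd³) is largest where d is smallest — segment CD (d = 15.4 mm).
τ_max = 16·47.93/(π·(0.0154)³) = 6.684×10^7 Pa.

66.8 MPa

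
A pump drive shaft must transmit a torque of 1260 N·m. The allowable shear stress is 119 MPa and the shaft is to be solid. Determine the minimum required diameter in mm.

37.8 mm

For a solid shaft τ_max = 16T/(πd³), so d = (16T/(π τ_allow))^(1/3) = (16·1260/(π·1.19×10^8))^(1/3) = 0.03778 m.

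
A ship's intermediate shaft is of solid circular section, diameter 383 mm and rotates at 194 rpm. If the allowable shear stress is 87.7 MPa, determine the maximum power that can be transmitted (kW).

19700 kW

J = πd⁴/32 = π(0.383)⁴/32 = 2.112×10^-3 m⁴.
T_max = τ_allow·J/r = 8.77×10^7 × 2.112×10^-3 / 0.192 = 967400 N·m.
ω = 2π·194/60 = 20.32 rad/s, so P_max = T_max·ω = 1.965×10^7 W.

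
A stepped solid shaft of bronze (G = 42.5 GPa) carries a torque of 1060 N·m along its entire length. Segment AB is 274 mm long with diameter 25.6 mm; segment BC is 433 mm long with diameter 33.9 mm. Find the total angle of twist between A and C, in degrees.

J_AB = π(0.0256)⁴/32 = 4.22×10^-8 m⁴; J_BC = π(0.0339)⁴/32 = 1.30×10^-7 m⁴.
θ = (T/G)·Σ L_i/J_i = (1060/42.5×10⁹)·(0.274/4.22×10^-8 + 0.433/1.30×10^-7) = 0.2454 rad.

14.1°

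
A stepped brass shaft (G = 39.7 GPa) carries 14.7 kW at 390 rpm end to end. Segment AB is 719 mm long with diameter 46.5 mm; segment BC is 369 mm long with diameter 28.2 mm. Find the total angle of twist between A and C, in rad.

0.0681 rad

ω = 2π·390/60 = 40.84 rad/s, so T = P/ω = 14.7×10³ / 40.84 = 359.9 N·m.
J_AB = π(0.0465)⁴/32 = 4.59×10^-7 m⁴; J_BC = π(0.0282)⁴/32 = 6.21×10^-8 m⁴.
θ = (T/G)·Σ L_i/J_i = (359.9/39.7×10⁹)·(0.719/4.59×10^-7 + 0.369/6.21×10^-8) = 0.06809 rad.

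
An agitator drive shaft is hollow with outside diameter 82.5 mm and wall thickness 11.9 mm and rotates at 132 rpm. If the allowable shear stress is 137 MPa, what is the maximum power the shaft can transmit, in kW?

155 kW

J = π(d_o⁴ − d_i⁴)/32 = π(0.0825⁴ − 0.0587⁴)/32 = 3.382×10^-6 m⁴.
T_max = τ_allow·J/r = 1.37×10^8 × 3.382×10^-6 / 0.0413 = 11230 N·m.
ω = 2π·132/60 = 13.82 rad/s, so P_max = T_max·ω = 1.553×10^5 W.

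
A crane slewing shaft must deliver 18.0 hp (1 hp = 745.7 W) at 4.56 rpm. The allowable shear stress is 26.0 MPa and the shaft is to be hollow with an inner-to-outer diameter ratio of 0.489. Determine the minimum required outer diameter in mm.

180 mm

ω = 2π·4.56/60 = 0.4775 rad/s, so T = P/ω = 18.0×745.7 / 0.4775 = 28110 N·m.
For a hollow shaft with d_i/d_o = 0.489: τ_max = 16T/(π d_o³ (1−k⁴)), so d_o = [16T/(π τ_allow (1−k⁴))]^(1/3) = [16·28110/(π·2.60×10^7·0.9428)]^(1/3) = 0.1801 m.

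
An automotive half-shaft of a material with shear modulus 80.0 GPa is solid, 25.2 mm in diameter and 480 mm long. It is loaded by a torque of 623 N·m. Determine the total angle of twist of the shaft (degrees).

5.41°

J = πd⁴/32 = π(0.0252)⁴/32 = 3.959×10^-8 m⁴.
θ = T·L/(G·J) = 623.0 × 0.480 / (80.0×10⁹ × 3.959×10^-8) = 0.09441 rad.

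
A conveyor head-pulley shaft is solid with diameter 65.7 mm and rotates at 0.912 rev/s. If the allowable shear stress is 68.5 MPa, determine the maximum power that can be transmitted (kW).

21.9 kW

J = πd⁴/32 = π(0.0657)⁴/32 = 1.829×10^-6 m⁴.
T_max = τ_allow·J/r = 6.85×10^7 × 1.829×10^-6 / 0.0329 = 3814 N·m.
ω = 2π·0.912 = 5.730 rad/s, so P_max = T_max·ω = 2.186×10^4 W.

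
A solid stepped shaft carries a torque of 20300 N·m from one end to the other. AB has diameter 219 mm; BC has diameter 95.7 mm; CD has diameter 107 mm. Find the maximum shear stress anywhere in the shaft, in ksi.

17.1 ksi

Under the same torque, τ_max = 16T/(πd³) is largest where d is smallest — segment BC (d = 95.7 mm).
τ_max = 16·20300/(π·(0.0957)³) = 1.180×10^8 Pa.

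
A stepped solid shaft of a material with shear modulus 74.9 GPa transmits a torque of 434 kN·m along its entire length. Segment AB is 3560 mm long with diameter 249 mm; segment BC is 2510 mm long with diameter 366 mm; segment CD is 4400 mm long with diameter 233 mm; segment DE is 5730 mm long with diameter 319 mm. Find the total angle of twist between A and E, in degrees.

10.5°

J_AB = π(0.249)⁴/32 = 3.77×10^-4 m⁴; J_BC = π(0.366)⁴/32 = 1.76×10^-3 m⁴; J_CD = π(0.233)⁴/32 = 2.89×10^-4 m⁴; J_DE = π(0.319)⁴/32 = 1.02×10^-3 m⁴.
θ = (T/G)·Σ L_i/J_i = (434000/74.9×10⁹)·(3.56/3.77×10^-4 + 2.51/1.76×10^-3 + 4.40/2.89×10^-4 + 5.73/1.02×10^-3) = 0.1837 rad.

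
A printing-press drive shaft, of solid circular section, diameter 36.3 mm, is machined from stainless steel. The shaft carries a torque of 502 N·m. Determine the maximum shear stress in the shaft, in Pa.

J = πd⁴/32 = π(0.0363)⁴/32 = 1.705×10^-7 m⁴.
τ_max = T·r/J = 502.0 × 0.0181 / 1.705×10^-7 = 5.345×10^7 Pa.

5.35e7 Pa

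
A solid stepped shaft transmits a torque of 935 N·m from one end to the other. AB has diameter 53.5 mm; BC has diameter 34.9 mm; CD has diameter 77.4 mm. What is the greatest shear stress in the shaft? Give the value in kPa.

Under the same torque, τ_max = 16T/(πd³) is largest where d is smallest — segment BC (d = 34.9 mm).
τ_max = 16·935.0/(π·(0.0349)³) = 1.120×10^8 Pa.

112000 kPa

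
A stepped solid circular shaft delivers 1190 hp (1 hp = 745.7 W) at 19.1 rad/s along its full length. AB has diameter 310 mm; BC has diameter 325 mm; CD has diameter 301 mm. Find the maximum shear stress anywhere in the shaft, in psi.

1260 psi

ω = 19.1 rad/s, so T = P/ω = 1190×745.7 / 19.10 = 46460 N·m.
Under the same torque, τ_max = 16T/(πd³) is largest where d is smallest — segment CD (d = 301 mm).
τ_max = 16·46460/(π·(0.301)³) = 8.677×10^6 Pa.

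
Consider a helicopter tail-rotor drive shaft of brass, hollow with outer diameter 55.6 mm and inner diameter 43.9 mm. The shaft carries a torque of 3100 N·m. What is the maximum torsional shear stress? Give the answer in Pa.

1.50e8 Pa

J = π(d_o⁴ − d_i⁴)/32 = π(0.0556⁴ − 0.0439⁴)/32 = 5.736×10^-7 m⁴.
τ_max = T·r/J = 3100 × 0.0278 / 5.736×10^-7 = 1.503×10^8 Pa.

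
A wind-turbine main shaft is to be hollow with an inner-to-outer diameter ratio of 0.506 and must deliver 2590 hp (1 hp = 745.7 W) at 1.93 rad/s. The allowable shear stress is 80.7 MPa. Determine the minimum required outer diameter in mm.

ω = 1.93 rad/s, so T = P/ω = 2590×745.7 / 1.930 = 1.001e6 N·m.
For a hollow shaft with d_i/d_o = 0.506: τ_max = 16T/(π d_o³ (1−k⁴)), so d_o = [16T/(π τ_allow (1−k⁴))]^(1/3) = [16·1.001e6/(π·8.07×10^7·0.9344)]^(1/3) = 0.4073 m.

407 mm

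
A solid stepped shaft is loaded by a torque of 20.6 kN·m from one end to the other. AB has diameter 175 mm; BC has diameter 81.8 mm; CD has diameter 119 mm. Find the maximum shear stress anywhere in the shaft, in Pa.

Under the same torque, τ_max = 16T/(πd³) is largest where d is smallest — segment BC (d = 81.8 mm).
τ_max = 16·20600/(π·(0.0818)³) = 1.917×10^8 Pa.

1.92e8 Pa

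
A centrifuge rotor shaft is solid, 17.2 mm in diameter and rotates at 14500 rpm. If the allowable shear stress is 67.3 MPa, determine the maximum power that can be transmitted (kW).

102 kW

J = πd⁴/32 = π(0.0172)⁴/32 = 8.592×10^-9 m⁴.
T_max = τ_allow·J/r = 6.73×10^7 × 8.592×10^-9 / 0.00860 = 67.24 N·m.
ω = 2π·14500/60 = 1518 rad/s, so P_max = T_max·ω = 1.021×10^5 W.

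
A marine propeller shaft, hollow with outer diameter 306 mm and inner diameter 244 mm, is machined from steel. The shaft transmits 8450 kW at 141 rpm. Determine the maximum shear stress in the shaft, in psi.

24800 psi

ω = 2π·141/60 = 14.77 rad/s, so T = P/ω = 8450×10³ / 14.77 = 572300 N·m.
J = π(d_o⁴ − d_i⁴)/32 = π(0.306⁴ − 0.244⁴)/32 = 5.128×10^-4 m⁴.
τ_max = T·r/J = 572300 × 0.153 / 5.128×10^-4 = 1.708×10^8 Pa.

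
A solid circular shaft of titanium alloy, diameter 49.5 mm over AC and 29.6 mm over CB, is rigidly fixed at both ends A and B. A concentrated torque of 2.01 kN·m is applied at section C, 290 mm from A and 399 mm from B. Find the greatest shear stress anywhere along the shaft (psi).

Compatibility: T_A·a/J_AC = T_B·b/J_CB with T_A + T_B = T₀.
J_AC = 5.89×10^-7 m⁴, J_CB = 7.54×10^-8 m⁴, so T_A = T₀·(J_AC/a)/((J_AC/a)+(J_CB/b)) = 1839 N·m, T_B = 170.9 N·m.
τ in each portion: τ_AC = 7.72×10^7 Pa, τ_CB = 3.36×10^7 Pa; maximum is in AC.
τ_max = T_AC·r/J = 1839·0.0248/5.89×10^-7 = 7.722×10^7 Pa.

11200 psi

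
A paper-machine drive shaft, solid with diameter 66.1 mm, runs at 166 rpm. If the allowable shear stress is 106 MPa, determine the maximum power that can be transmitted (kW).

104 kW

J = πd⁴/32 = π(0.0661)⁴/32 = 1.874×10^-6 m⁴.
T_max = τ_allow·J/r = 1.06×10^8 × 1.874×10^-6 / 0.0330 = 6011 N·m.
ω = 2π·166/60 = 17.38 rad/s, so P_max = T_max·ω = 1.045×10^5 W.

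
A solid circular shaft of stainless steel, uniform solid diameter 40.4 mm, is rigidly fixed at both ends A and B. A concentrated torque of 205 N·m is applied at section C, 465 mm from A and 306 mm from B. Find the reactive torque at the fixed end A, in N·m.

81.4 N·m

With uniform GJ and both ends fixed, compatibility θ_AC = θ_CB gives T_A·a = T_B·b, together with T_A + T_B = T₀.
T_A = T₀·b/(a+b) = 205.0·306/771.0 = 81.36 N·m; T_B = 123.6 N·m.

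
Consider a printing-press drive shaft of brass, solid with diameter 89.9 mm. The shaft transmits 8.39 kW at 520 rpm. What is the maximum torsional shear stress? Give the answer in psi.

157 psi

ω = 2π·520/60 = 54.45 rad/s, so T = P/ω = 8.39×10³ / 54.45 = 154.1 N·m.
J = πd⁴/32 = π(0.0899)⁴/32 = 6.413×10^-6 m⁴.
τ_max = T·r/J = 154.1 × 0.0450 / 6.413×10^-6 = 1.080×10^6 Pa.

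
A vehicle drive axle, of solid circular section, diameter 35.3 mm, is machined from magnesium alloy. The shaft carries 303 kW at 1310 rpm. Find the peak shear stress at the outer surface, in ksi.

37.1 ksi

ω = 2π·1310/60 = 137.2 rad/s, so T = P/ω = 303×10³ / 137.2 = 2209 N·m.
J = πd⁴/32 = π(0.0353)⁴/32 = 1.524×10^-7 m⁴.
τ_max = T·r/J = 2209 × 0.0176 / 1.524×10^-7 = 2.557×10^8 Pa.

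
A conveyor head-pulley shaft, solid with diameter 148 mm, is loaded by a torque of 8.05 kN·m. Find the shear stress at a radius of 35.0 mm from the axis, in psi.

J = πd⁴/32 = π(0.148)⁴/32 = 4.710×10^-5 m⁴.
Shear stress varies linearly with radius: τ = T·r/J = 8050 × 0.0350 / 4.710×10^-5 = 5.982×10^6 Pa.

868 psi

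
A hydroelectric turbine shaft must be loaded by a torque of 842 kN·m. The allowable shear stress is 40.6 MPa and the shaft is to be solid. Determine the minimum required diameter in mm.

473 mm

For a solid shaft τ_max = 16T/(πd³), so d = (16T/(π τ_allow))^(1/3) = (16·842000/(π·4.06×10^7))^(1/3) = 0.4727 m.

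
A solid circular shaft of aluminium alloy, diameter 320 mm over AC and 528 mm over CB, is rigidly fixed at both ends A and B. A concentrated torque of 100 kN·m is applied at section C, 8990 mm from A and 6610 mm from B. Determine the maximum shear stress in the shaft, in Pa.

3.15e6 Pa

Compatibility: T_A·a/J_AC = T_B·b/J_CB with T_A + T_B = T₀.
J_AC = 1.03×10^-3 m⁴, J_CB = 7.63×10^-3 m⁴, so T_A = T₀·(J_AC/a)/((J_AC/a)+(J_CB/b)) = 9025 N·m, T_B = 90980 N·m.
τ in each portion: τ_AC = 1.40×10^6 Pa, τ_CB = 3.15×10^6 Pa; maximum is in CB.
τ_max = T_CB·r/J = 90980·0.264/7.63×10^-3 = 3.148×10^6 Pa.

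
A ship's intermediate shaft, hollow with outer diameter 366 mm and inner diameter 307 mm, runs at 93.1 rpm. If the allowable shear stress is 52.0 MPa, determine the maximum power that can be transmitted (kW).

J = π(d_o⁴ − d_i⁴)/32 = π(0.366⁴ − 0.307⁴)/32 = 8.896×10^-4 m⁴.
T_max = τ_allow·J/r = 5.20×10^7 × 8.896×10^-4 / 0.183 = 252800 N·m.
ω = 2π·93.1/60 = 9.749 rad/s, so P_max = T_max·ω = 2.464×10^6 W.

2460 kW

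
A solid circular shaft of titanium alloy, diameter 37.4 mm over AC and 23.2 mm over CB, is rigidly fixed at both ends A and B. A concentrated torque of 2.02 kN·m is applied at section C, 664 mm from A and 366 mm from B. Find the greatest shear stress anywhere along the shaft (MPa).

174 MPa

Compatibility: T_A·a/J_AC = T_B·b/J_CB with T_A + T_B = T₀.
J_AC = 1.92×10^-7 m⁴, J_CB = 2.84×10^-8 m⁴, so T_A = T₀·(J_AC/a)/((J_AC/a)+(J_CB/b)) = 1592 N·m, T_B = 427.7 N·m.
τ in each portion: τ_AC = 1.55×10^8 Pa, τ_CB = 1.74×10^8 Pa; maximum is in CB.
τ_max = T_CB·r/J = 427.7·0.0116/2.84×10^-8 = 1.745×10^8 Pa.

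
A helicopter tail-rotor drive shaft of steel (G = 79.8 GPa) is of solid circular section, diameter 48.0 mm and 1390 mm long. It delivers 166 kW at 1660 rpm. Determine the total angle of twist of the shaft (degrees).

1.83°

ω = 2π·1660/60 = 173.8 rad/s, so T = P/ω = 166×10³ / 173.8 = 954.9 N·m.
J = πd⁴/32 = π(0.0480)⁴/32 = 5.212×10^-7 m⁴.
θ = T·L/(G·J) = 954.9 × 1.39 / (79.8×10⁹ × 5.212×10^-7) = 0.03192 rad.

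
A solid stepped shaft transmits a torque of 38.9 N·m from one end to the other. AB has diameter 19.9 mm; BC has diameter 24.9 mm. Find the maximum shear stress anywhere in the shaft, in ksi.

3.65 ksi

Under the same torque, τ_max = 16T/(πd³) is largest where d is smallest — segment AB (d = 19.9 mm).
τ_max = 16·38.90/(π·(0.0199)³) = 2.514×10^7 Pa.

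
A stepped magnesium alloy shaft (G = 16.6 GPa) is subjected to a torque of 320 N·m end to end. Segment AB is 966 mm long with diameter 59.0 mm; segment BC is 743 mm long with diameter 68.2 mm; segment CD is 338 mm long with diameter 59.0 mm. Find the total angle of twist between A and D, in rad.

J_AB = π(0.0590)⁴/32 = 1.19×10^-6 m⁴; J_BC = π(0.0682)⁴/32 = 2.12×10^-6 m⁴; J_CD = π(0.0590)⁴/32 = 1.19×10^-6 m⁴.
θ = (T/G)·Σ L_i/J_i = (320.0/16.6×10⁹)·(0.966/1.19×10^-6 + 0.743/2.12×10^-6 + 0.338/1.19×10^-6) = 0.02787 rad.

0.0279 rad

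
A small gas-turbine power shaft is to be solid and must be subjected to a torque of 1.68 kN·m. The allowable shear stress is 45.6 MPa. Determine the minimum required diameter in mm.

57.2 mm

For a solid shaft τ_max = 16T/(πd³), so d = (16T/(π τ_allow))^(1/3) = (16·1680/(π·4.56×10^7))^(1/3) = 0.05725 m.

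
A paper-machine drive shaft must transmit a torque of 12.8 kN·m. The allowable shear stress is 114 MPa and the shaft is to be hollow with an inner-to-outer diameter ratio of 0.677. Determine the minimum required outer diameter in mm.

89.8 mm

For a hollow shaft with d_i/d_o = 0.677: τ_max = 16T/(π d_o³ (1−k⁴)), so d_o = [16T/(π τ_allow (1−k⁴))]^(1/3) = [16·12800/(π·1.14×10^8·0.7899)]^(1/3) = 0.08979 m.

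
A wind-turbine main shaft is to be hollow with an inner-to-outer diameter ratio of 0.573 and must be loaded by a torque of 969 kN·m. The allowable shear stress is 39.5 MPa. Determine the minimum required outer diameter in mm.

For a hollow shaft with d_i/d_o = 0.573: τ_max = 16T/(π d_o³ (1−k⁴)), so d_o = [16T/(π τ_allow (1−k⁴))]^(1/3) = [16·969000/(π·3.95×10^7·0.8922)]^(1/3) = 0.5193 m.

519 mm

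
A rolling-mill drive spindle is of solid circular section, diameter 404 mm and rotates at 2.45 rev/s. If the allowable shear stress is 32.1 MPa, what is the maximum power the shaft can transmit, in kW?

6400 kW

J = πd⁴/32 = π(0.404)⁴/32 = 2.615×10^-3 m⁴.
T_max = τ_allow·J/r = 3.21×10^7 × 2.615×10^-3 / 0.202 = 415600 N·m.
ω = 2π·2.45 = 15.39 rad/s, so P_max = T_max·ω = 6.398×10^6 W.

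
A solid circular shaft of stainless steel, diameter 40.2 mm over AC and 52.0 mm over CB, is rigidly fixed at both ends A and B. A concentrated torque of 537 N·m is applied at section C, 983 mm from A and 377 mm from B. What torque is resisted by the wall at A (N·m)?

Compatibility: T_A·a/J_AC = T_B·b/J_CB with T_A + T_B = T₀.
J_AC = 2.56×10^-7 m⁴, J_CB = 7.18×10^-7 m⁴, so T_A = T₀·(J_AC/a)/((J_AC/a)+(J_CB/b)) = 64.70 N·m, T_B = 472.3 N·m.

64.7 N·m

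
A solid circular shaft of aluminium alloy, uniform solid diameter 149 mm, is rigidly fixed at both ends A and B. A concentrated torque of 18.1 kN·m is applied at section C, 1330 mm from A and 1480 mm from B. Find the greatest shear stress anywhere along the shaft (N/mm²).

14.7 N/mm²

With uniform GJ and both ends fixed, compatibility θ_AC = θ_CB gives T_A·a = T_B·b, together with T_A + T_B = T₀.
T_A = T₀·b/(a+b) = 18100·1480/2810 = 9533 N·m; T_B = 8567 N·m.
τ in each portion: τ_AC = 1.47×10^7 Pa, τ_CB = 1.32×10^7 Pa; maximum is in AC.
τ_max = T_AC·r/J = 9533·0.0745/4.84×10^-5 = 1.468×10^7 Pa.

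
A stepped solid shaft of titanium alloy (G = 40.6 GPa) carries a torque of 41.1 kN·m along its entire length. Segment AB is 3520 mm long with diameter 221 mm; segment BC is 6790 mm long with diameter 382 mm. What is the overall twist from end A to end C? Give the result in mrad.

J_AB = π(0.221)⁴/32 = 2.34×10^-4 m⁴; J_BC = π(0.382)⁴/32 = 2.09×10^-3 m⁴.
θ = (T/G)·Σ L_i/J_i = (41100/40.6×10⁹)·(3.52/2.34×10^-4 + 6.79/2.09×10^-3) = 0.01850 rad.

18.5 mrad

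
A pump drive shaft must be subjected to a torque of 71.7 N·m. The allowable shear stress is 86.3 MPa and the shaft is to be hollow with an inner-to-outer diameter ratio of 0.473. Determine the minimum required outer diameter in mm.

16.5 mm

For a hollow shaft with d_i/d_o = 0.473: τ_max = 16T/(π d_o³ (1−k⁴)), so d_o = [16T/(π τ_allow (1−k⁴))]^(1/3) = [16·71.70/(π·8.63×10^7·0.9499)]^(1/3) = 0.01645 m.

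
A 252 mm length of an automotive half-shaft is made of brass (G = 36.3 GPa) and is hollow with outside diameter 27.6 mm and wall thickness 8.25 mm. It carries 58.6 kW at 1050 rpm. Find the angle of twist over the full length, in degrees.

ω = 2π·1050/60 = 110.0 rad/s, so T = P/ω = 58.6×10³ / 110.0 = 532.9 N·m.
J = π(d_o⁴ − d_i⁴)/32 = π(0.0276⁴ − 0.0111⁴)/32 = 5.548×10^-8 m⁴.
θ = T·L/(G·J) = 532.9 × 0.252 / (36.3×10⁹ × 5.548×10^-8) = 0.06669 rad.

3.82°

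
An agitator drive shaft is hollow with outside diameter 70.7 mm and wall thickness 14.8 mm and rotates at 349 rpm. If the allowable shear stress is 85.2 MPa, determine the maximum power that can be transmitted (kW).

J = π(d_o⁴ − d_i⁴)/32 = π(0.0707⁴ − 0.0411⁴)/32 = 2.173×10^-6 m⁴.
T_max = τ_allow·J/r = 8.52×10^7 × 2.173×10^-6 / 0.0353 = 5237 N·m.
ω = 2π·349/60 = 36.55 rad/s, so P_max = T_max·ω = 1.914×10^5 W.

191 kW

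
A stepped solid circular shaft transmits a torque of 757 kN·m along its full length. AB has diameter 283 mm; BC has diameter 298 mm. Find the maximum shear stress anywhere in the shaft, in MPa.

170 MPa

Under the same torque, τ_max = 16T/(πd³) is largest where d is smallest — segment AB (d = 283 mm).
τ_max = 16·757000/(π·(0.283)³) = 1.701×10^8 Pa.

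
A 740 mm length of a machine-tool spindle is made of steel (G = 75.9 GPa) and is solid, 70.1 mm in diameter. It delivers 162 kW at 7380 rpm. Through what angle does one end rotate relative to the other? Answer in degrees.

0.0494°

ω = 2π·7380/60 = 772.8 rad/s, so T = P/ω = 162×10³ / 772.8 = 209.6 N·m.
J = πd⁴/32 = π(0.0701)⁴/32 = 2.371×10^-6 m⁴.
θ = T·L/(G·J) = 209.6 × 0.740 / (75.9×10⁹ × 2.371×10^-6) = 8.621×10^-4 rad.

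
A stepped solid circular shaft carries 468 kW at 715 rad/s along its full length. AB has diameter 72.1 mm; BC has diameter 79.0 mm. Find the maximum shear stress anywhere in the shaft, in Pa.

ω = 715 rad/s, so T = P/ω = 468×10³ / 715.0 = 654.5 N·m.
Under the same torque, τ_max = 16T/(πd³) is largest where d is smallest — segment AB (d = 72.1 mm).
τ_max = 16·654.5/(π·(0.0721)³) = 8.894×10^6 Pa.

8.89e6 Pa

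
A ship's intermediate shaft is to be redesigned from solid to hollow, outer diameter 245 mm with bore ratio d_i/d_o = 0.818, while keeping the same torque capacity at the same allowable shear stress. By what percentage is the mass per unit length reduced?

50.8 %

Equal τ_max and T ⇒ the solid shaft needs d_s³ = d_o³(1−k⁴), so d_s = 245·(1−0.818⁴)^(1/3) = 201.0 mm.
Area ratio A_h/A_s = d_o²(1−k²)/d_s² = (1−k²)/(1−k⁴)^(2/3) = 0.4915.
Mass saving = 1 − 0.4915 = 50.8 %.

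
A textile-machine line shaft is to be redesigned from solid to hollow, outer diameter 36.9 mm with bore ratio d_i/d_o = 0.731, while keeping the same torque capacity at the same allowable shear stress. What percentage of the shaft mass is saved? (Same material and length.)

41.7 %

Equal τ_max and T ⇒ the solid shaft needs d_s³ = d_o³(1−k⁴), so d_s = 36.9·(1−0.731⁴)^(1/3) = 32.99 mm.
Area ratio A_h/A_s = d_o²(1−k²)/d_s² = (1−k²)/(1−k⁴)^(2/3) = 0.5826.
Mass saving = 1 − 0.5826 = 41.7 %.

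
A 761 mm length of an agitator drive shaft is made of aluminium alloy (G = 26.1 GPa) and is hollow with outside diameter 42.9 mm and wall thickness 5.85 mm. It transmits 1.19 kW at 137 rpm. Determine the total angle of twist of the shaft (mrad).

10.1 mrad

ω = 2π·137/60 = 14.35 rad/s, so T = P/ω = 1.19×10³ / 14.35 = 82.95 N·m.
J = π(d_o⁴ − d_i⁴)/32 = π(0.0429⁴ − 0.0312⁴)/32 = 2.395×10^-7 m⁴.
θ = T·L/(G·J) = 82.95 × 0.761 / (26.1×10⁹ × 2.395×10^-7) = 0.01010 rad.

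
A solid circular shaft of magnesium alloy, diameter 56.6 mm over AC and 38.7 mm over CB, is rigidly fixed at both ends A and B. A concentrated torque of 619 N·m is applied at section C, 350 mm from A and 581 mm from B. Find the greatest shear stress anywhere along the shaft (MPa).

15.4 MPa

Compatibility: T_A·a/J_AC = T_B·b/J_CB with T_A + T_B = T₀.
J_AC = 1.01×10^-6 m⁴, J_CB = 2.20×10^-7 m⁴, so T_A = T₀·(J_AC/a)/((J_AC/a)+(J_CB/b)) = 547.0 N·m, T_B = 72.02 N·m.
τ in each portion: τ_AC = 1.54×10^7 Pa, τ_CB = 6.33×10^6 Pa; maximum is in AC.
τ_max = T_AC·r/J = 547.0·0.0283/1.01×10^-6 = 1.536×10^7 Pa.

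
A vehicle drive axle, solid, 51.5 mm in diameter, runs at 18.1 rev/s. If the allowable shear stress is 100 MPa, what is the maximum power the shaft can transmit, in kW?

J = πd⁴/32 = π(0.0515)⁴/32 = 6.906×10^-7 m⁴.
T_max = τ_allow·J/r = 1.00×10^8 × 6.906×10^-7 / 0.0257 = 2682 N·m.
ω = 2π·18.1 = 113.7 rad/s, so P_max = T_max·ω = 3.050×10^5 W.

305 kW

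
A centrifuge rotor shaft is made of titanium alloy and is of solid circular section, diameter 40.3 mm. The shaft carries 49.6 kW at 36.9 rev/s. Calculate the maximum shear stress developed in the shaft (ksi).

ω = 2π·36.9 = 231.8 rad/s, so T = P/ω = 49.6×10³ / 231.8 = 213.9 N·m.
J = πd⁴/32 = π(0.0403)⁴/32 = 2.590×10^-7 m⁴.
τ_max = T·r/J = 213.9 × 0.0201 / 2.590×10^-7 = 1.665×10^7 Pa.

2.41 ksi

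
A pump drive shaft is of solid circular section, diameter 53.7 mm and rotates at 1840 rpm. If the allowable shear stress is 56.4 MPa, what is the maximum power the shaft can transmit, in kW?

J = πd⁴/32 = π(0.0537)⁴/32 = 8.164×10^-7 m⁴.
T_max = τ_allow·J/r = 5.64×10^7 × 8.164×10^-7 / 0.0269 = 1715 N·m.
ω = 2π·1840/60 = 192.7 rad/s, so P_max = T_max·ω = 3.304×10^5 W.

330 kW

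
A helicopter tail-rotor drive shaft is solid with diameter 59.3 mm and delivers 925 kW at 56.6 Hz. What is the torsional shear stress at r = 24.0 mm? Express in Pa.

ω = 2π·56.6 = 355.6 rad/s, so T = P/ω = 925×10³ / 355.6 = 2601 N·m.
J = πd⁴/32 = π(0.0593)⁴/32 = 1.214×10^-6 m⁴.
Shear stress varies linearly with radius: τ = T·r/J = 2601 × 0.0240 / 1.214×10^-6 = 5.142×10^7 Pa.

5.14e7 Pa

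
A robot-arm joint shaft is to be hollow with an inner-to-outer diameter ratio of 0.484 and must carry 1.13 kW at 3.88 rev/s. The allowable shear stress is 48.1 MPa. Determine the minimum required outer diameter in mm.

ω = 2π·3.88 = 24.38 rad/s, so T = P/ω = 1.13×10³ / 24.38 = 46.35 N·m.
For a hollow shaft with d_i/d_o = 0.484: τ_max = 16T/(π d_o³ (1−k⁴)), so d_o = [16T/(π τ_allow (1−k⁴))]^(1/3) = [16·46.35/(π·4.81×10^7·0.9451)]^(1/3) = 0.01732 m.

17.3 mm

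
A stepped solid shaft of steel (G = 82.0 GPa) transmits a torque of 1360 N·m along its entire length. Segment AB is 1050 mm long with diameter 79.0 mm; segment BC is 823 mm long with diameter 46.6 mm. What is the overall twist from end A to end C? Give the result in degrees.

1.95°

J_AB = π(0.0790)⁴/32 = 3.82×10^-6 m⁴; J_BC = π(0.0466)⁴/32 = 4.63×10^-7 m⁴.
θ = (T/G)·Σ L_i/J_i = (1360/82.0×10⁹)·(1.05/3.82×10^-6 + 0.823/4.63×10^-7) = 0.03404 rad.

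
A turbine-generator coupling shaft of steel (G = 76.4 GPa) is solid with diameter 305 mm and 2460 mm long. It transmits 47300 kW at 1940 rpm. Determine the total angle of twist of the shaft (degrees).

ω = 2π·1940/60 = 203.2 rad/s, so T = P/ω = 47300×10³ / 203.2 = 232800 N·m.
J = πd⁴/32 = π(0.305)⁴/32 = 8.496×10^-4 m⁴.
θ = T·L/(G·J) = 232800 × 2.46 / (76.4×10⁹ × 8.496×10^-4) = 8.824×10^-3 rad.

0.506°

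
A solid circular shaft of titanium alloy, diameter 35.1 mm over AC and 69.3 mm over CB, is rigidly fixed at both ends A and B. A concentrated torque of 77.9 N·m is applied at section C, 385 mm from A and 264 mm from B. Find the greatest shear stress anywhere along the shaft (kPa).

Compatibility: T_A·a/J_AC = T_B·b/J_CB with T_A + T_B = T₀.
J_AC = 1.49×10^-7 m⁴, J_CB = 2.26×10^-6 m⁴, so T_A = T₀·(J_AC/a)/((J_AC/a)+(J_CB/b)) = 3.364 N·m, T_B = 74.54 N·m.
τ in each portion: τ_AC = 3.96×10^5 Pa, τ_CB = 1.14×10^6 Pa; maximum is in CB.
τ_max = T_CB·r/J = 74.54·0.0347/2.26×10^-6 = 1.141×10^6 Pa.

1140 kPa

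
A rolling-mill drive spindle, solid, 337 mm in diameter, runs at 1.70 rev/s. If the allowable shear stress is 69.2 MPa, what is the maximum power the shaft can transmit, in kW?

5550 kW

J = πd⁴/32 = π(0.337)⁴/32 = 1.266×10^-3 m⁴.
T_max = τ_allow·J/r = 6.92×10^7 × 1.266×10^-3 / 0.169 = 520000 N·m.
ω = 2π·1.70 = 10.68 rad/s, so P_max = T_max·ω = 5.555×10^6 W.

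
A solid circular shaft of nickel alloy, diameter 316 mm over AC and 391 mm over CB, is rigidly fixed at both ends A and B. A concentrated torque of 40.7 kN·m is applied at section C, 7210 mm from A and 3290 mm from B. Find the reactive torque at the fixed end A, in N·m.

6630 N·m

Compatibility: T_A·a/J_AC = T_B·b/J_CB with T_A + T_B = T₀.
J_AC = 9.79×10^-4 m⁴, J_CB = 2.29×10^-3 m⁴, so T_A = T₀·(J_AC/a)/((J_AC/a)+(J_CB/b)) = 6632 N·m, T_B = 34070 N·m.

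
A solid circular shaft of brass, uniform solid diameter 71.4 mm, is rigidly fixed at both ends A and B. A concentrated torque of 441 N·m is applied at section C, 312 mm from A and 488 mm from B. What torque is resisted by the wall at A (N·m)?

With uniform GJ and both ends fixed, compatibility θ_AC = θ_CB gives T_A·a = T_B·b, together with T_A + T_B = T₀.
T_A = T₀·b/(a+b) = 441.0·488/800.0 = 269.0 N·m; T_B = 172.0 N·m.

269 N·m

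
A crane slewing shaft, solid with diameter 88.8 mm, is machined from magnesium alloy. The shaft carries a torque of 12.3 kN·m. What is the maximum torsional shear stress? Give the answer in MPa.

J = πd⁴/32 = π(0.0888)⁴/32 = 6.105×10^-6 m⁴.
τ_max = T·r/J = 12300 × 0.0444 / 6.105×10^-6 = 8.946×10^7 Pa.

89.5 MPa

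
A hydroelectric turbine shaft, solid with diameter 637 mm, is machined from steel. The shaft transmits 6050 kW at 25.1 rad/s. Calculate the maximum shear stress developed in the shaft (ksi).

ω = 25.1 rad/s, so T = P/ω = 6050×10³ / 25.10 = 241000 N·m.
J = πd⁴/32 = π(0.637)⁴/32 = 0.01616 m⁴.
τ_max = T·r/J = 241000 × 0.319 / 0.01616 = 4.749×10^6 Pa.

0.689 ksi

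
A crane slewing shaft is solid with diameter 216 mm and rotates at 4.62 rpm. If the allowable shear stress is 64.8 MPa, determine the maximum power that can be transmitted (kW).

J = πd⁴/32 = π(0.216)⁴/32 = 2.137×10^-4 m⁴.
T_max = τ_allow·J/r = 6.48×10^7 × 2.137×10^-4 / 0.108 = 128200 N·m.
ω = 2π·4.62/60 = 0.4838 rad/s, so P_max = T_max·ω = 6.203×10^4 W.

62.0 kW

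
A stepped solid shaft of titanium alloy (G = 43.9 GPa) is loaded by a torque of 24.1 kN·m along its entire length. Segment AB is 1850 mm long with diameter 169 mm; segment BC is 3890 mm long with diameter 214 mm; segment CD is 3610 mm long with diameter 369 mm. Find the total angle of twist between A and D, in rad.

0.0241 rad

J_AB = π(0.169)⁴/32 = 8.01×10^-5 m⁴; J_BC = π(0.214)⁴/32 = 2.06×10^-4 m⁴; J_CD = π(0.369)⁴/32 = 1.82×10^-3 m⁴.
θ = (T/G)·Σ L_i/J_i = (24100/43.9×10⁹)·(1.85/8.01×10^-5 + 3.89/2.06×10^-4 + 3.61/1.82×10^-3) = 0.02414 rad.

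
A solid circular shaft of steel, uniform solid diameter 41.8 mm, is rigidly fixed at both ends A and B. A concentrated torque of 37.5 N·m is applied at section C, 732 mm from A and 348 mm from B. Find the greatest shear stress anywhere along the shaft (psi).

With uniform GJ and both ends fixed, compatibility θ_AC = θ_CB gives T_A·a = T_B·b, together with T_A + T_B = T₀.
T_A = T₀·b/(a+b) = 37.50·348/1080 = 12.08 N·m; T_B = 25.42 N·m.
τ in each portion: τ_AC = 8.43×10^5 Pa, τ_CB = 1.77×10^6 Pa; maximum is in CB.
τ_max = T_CB·r/J = 25.42·0.0209/3.00×10^-7 = 1.772×10^6 Pa.

257 psi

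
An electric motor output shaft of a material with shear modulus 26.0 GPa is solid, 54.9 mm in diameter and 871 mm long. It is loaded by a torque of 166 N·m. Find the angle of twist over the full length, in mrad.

6.24 mrad

J = πd⁴/32 = π(0.0549)⁴/32 = 8.918×10^-7 m⁴.
θ = T·L/(G·J) = 166.0 × 0.871 / (26.0×10⁹ × 8.918×10^-7) = 6.235×10^-3 rad.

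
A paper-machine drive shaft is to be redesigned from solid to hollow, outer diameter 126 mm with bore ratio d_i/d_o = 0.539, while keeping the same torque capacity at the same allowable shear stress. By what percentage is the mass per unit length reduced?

Equal τ_max and T ⇒ the solid shaft needs d_s³ = d_o³(1−k⁴), so d_s = 126·(1−0.539⁴)^(1/3) = 122.4 mm.
Area ratio A_h/A_s = d_o²(1−k²)/d_s² = (1−k²)/(1−k⁴)^(2/3) = 0.7524.
Mass saving = 1 − 0.7524 = 24.8 %.

24.8 %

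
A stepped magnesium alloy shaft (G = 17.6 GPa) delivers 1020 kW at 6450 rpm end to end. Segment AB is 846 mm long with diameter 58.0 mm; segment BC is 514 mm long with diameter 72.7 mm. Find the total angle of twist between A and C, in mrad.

ω = 2π·6450/60 = 675.4 rad/s, so T = P/ω = 1020×10³ / 675.4 = 1510 N·m.
J_AB = π(0.0580)⁴/32 = 1.11×10^-6 m⁴; J_BC = π(0.0727)⁴/32 = 2.74×10^-6 m⁴.
θ = (T/G)·Σ L_i/J_i = (1510/17.6×10⁹)·(0.846/1.11×10^-6 + 0.514/2.74×10^-6) = 0.08142 rad.

81.4 mrad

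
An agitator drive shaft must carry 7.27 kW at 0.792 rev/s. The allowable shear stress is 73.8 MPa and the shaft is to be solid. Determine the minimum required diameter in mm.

ω = 2π·0.792 = 4.976 rad/s, so T = P/ω = 7.27×10³ / 4.976 = 1461 N·m.
For a solid shaft τ_max = 16T/(πd³), so d = (16T/(π τ_allow))^(1/3) = (16·1461/(π·7.38×10^7))^(1/3) = 0.04654 m.

46.5 mm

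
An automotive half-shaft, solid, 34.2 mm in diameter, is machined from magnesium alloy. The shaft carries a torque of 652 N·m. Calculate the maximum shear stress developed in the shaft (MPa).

J = πd⁴/32 = π(0.0342)⁴/32 = 1.343×10^-7 m⁴.
τ_max = T·r/J = 652.0 × 0.0171 / 1.343×10^-7 = 8.301×10^7 Pa.

83.0 MPa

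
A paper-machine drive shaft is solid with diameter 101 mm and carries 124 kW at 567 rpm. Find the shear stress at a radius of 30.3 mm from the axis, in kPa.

ω = 2π·567/60 = 59.38 rad/s, so T = P/ω = 124×10³ / 59.38 = 2088 N·m.
J = πd⁴/32 = π(0.101)⁴/32 = 1.022×10^-5 m⁴.
Shear stress varies linearly with radius: τ = T·r/J = 2088 × 0.0303 / 1.022×10^-5 = 6.194×10^6 Pa.

6190 kPa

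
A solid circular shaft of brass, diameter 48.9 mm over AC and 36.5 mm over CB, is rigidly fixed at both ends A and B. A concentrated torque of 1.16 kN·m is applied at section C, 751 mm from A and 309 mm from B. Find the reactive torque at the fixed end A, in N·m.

661 N·m

Compatibility: T_A·a/J_AC = T_B·b/J_CB with T_A + T_B = T₀.
J_AC = 5.61×10^-7 m⁴, J_CB = 1.74×10^-7 m⁴, so T_A = T₀·(J_AC/a)/((J_AC/a)+(J_CB/b)) = 661.2 N·m, T_B = 498.8 N·m.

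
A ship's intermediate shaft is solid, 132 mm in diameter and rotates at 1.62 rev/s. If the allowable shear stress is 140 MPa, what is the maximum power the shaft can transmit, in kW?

644 kW

J = πd⁴/32 = π(0.132)⁴/32 = 2.981×10^-5 m⁴.
T_max = τ_allow·J/r = 1.40×10^8 × 2.981×10^-5 / 0.0660 = 63220 N·m.
ω = 2π·1.62 = 10.18 rad/s, so P_max = T_max·ω = 6.435×10^5 W.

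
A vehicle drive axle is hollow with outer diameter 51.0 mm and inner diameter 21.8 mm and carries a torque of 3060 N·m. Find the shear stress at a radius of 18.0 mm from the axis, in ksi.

J = π(d_o⁴ − d_i⁴)/32 = π(0.0510⁴ − 0.0218⁴)/32 = 6.420×10^-7 m⁴.
Shear stress varies linearly with radius: τ = T·r/J = 3060 × 0.0180 / 6.420×10^-7 = 8.579×10^7 Pa.

12.4 ksi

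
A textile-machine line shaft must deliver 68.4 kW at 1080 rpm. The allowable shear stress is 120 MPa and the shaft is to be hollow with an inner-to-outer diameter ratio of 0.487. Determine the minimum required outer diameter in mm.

ω = 2π·1080/60 = 113.1 rad/s, so T = P/ω = 68.4×10³ / 113.1 = 604.8 N·m.
For a hollow shaft with d_i/d_o = 0.487: τ_max = 16T/(π d_o³ (1−k⁴)), so d_o = [16T/(π τ_allow (1−k⁴))]^(1/3) = [16·604.8/(π·1.20×10^8·0.9438)]^(1/3) = 0.03007 m.

30.1 mm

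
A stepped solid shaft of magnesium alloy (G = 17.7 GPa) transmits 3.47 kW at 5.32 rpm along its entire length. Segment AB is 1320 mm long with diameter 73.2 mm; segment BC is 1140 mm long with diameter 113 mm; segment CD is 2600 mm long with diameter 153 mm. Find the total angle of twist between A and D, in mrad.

207 mrad

ω = 2π·5.32/60 = 0.5571 rad/s, so T = P/ω = 3.47×10³ / 0.5571 = 6229 N·m.
J_AB = π(0.0732)⁴/32 = 2.82×10^-6 m⁴; J_BC = π(0.113)⁴/32 = 1.60×10^-5 m⁴; J_CD = π(0.153)⁴/32 = 5.38×10^-5 m⁴.
θ = (T/G)·Σ L_i/J_i = (6229/17.7×10⁹)·(1.32/2.82×10^-6 + 1.14/1.60×10^-5 + 2.60/5.38×10^-5) = 0.2069 rad.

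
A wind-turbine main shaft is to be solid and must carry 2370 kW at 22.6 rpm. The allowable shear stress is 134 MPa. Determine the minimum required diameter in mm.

ω = 2π·22.6/60 = 2.367 rad/s, so T = P/ω = 2370×10³ / 2.367 = 1.001e6 N·m.
For a solid shaft τ_max = 16T/(πd³), so d = (16T/(π τ_allow))^(1/3) = (16·1.001e6/(π·1.34×10^8))^(1/3) = 0.3364 m.

336 mm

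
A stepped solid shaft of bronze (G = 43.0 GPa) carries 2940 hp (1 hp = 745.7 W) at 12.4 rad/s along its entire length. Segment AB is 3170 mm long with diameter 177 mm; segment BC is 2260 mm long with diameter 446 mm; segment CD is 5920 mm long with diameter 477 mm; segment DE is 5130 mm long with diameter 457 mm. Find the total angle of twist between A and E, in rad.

ω = 12.4 rad/s, so T = P/ω = 2940×745.7 / 12.40 = 176800 N·m.
J_AB = π(0.177)⁴/32 = 9.64×10^-5 m⁴; J_BC = π(0.446)⁴/32 = 3.88×10^-3 m⁴; J_CD = π(0.477)⁴/32 = 5.08×10^-3 m⁴; J_DE = π(0.457)⁴/32 = 4.28×10^-3 m⁴.
θ = (T/G)·Σ L_i/J_i = (176800/43.0×10⁹)·(3.17/9.64×10^-5 + 2.26/3.88×10^-3 + 5.92/5.08×10^-3 + 5.13/4.28×10^-3) = 0.1474 rad.

0.147 rad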